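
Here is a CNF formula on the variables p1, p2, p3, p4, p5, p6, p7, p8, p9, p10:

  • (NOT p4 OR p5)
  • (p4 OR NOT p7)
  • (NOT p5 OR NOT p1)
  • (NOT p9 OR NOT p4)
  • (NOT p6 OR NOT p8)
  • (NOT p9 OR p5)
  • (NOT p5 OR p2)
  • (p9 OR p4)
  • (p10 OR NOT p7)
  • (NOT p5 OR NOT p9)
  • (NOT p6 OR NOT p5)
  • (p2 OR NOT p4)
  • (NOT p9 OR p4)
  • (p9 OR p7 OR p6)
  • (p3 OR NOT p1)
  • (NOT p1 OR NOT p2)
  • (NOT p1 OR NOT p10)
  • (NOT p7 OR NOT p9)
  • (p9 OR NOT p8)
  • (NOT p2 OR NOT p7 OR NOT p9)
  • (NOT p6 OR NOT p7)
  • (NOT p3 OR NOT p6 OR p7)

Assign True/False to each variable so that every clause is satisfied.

p1=0, p2=1, p3=0, p4=1, p5=1, p6=0, p7=1, p8=0, p9=0, p10=1

p1 occurs only negated in the remaining clauses — set p1 = False.
p8 occurs only negated in the remaining clauses — set p8 = False.
Set p2 = True and propagate.
Set p3 = False and propagate.
Set p4 = True and propagate.
  then p5 is forced to True.
  then p9 is forced to False.
  then p6 is forced to False.
  then p7 is forced to True.
  then p10 is forced to True.
Every clause has at least one true literal under this assignment.
Check each clause:
  1. (NOT p4 OR p5) — p5 is true.
  2. (NOT p7 OR p4) — p4 is true.
  3. (NOT p5 OR NOT p1) — NOT p1 is true.
  4. (NOT p9 OR NOT p4) — NOT p9 is true.
  5. (NOT p8 OR NOT p6) — NOT p8 is true.
  6. (p5 OR NOT p9) — p5 is true.
  7. (NOT p5 OR p2) — p2 is true.
  8. (p9 OR p4) — p4 is true.
  9. (p10 OR NOT p7) — p10 is true.
  10. (NOT p5 OR NOT p9) — NOT p9 is true.
  11. (NOT p6 OR NOT p5) — NOT p6 is true.
  12. (NOT p4 OR p2) — p2 is true.
  13. (NOT p9 OR p4) — p4 is true.
  14. (p6 OR p9 OR p7) — p7 is true.
  15. (NOT p1 OR p3) — NOT p1 is true.
  16. (NOT p2 OR NOT p1) — NOT p1 is true.
  17. (NOT p10 OR NOT p1) — NOT p1 is true.
  18. (NOT p7 OR NOT p9) — NOT p9 is true.
  19. (NOT p8 OR p9) — NOT p8 is true.
  20. (NOT p2 OR NOT p9 OR NOT p7) — NOT p9 is true.
  21. (NOT p6 OR NOT p7) — NOT p6 is true.
  22. (NOT p3 OR p7 OR NOT p6) — NOT p6 is true.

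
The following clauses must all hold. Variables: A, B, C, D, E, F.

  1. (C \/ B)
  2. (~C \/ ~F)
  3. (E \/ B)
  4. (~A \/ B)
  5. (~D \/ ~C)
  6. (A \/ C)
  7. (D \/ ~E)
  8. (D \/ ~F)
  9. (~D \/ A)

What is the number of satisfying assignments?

The models are:
  A=0 B=1 C=1 D=0 E=0 F=0
  A=1 B=1 C=0 D=0 E=0 F=0
  A=1 B=1 C=0 D=1 E=0 F=0
  A=1 B=1 C=0 D=1 E=0 F=1
  A=1 B=1 C=0 D=1 E=1 F=0
  A=1 B=1 C=0 D=1 E=1 F=1
  A=1 B=1 C=1 D=0 E=0 F=0
Count: 7.

7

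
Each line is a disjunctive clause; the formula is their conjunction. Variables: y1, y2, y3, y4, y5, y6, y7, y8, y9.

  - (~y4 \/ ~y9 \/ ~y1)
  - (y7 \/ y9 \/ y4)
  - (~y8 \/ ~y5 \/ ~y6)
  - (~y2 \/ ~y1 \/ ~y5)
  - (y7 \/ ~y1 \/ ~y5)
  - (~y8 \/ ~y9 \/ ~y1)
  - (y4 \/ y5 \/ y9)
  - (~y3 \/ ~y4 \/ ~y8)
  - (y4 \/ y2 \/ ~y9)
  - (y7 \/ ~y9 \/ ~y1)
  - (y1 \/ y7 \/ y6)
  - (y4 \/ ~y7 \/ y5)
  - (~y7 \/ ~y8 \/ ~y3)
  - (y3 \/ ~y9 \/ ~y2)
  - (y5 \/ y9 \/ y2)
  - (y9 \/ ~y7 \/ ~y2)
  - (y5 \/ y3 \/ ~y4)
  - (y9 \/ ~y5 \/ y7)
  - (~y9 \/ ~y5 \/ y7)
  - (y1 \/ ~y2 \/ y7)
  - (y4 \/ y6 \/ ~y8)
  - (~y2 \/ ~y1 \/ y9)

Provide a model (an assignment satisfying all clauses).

y1=0  y2=0  y3=1  y4=1  y5=0  y6=1  y7=1  y8=0  y9=1

Check each clause:
  1. (~y1 \/ ~y4 \/ ~y9) — ~y1 is true.
  2. (y7 \/ y9 \/ y4) — y9 is true.
  3. (~y8 \/ ~y6 \/ ~y5) — ~y8 is true.
  4. (~y2 \/ ~y5 \/ ~y1) — ~y5 is true.
  5. (~y5 \/ ~y1 \/ y7) — ~y5 is true.
  6. (~y8 \/ ~y1 \/ ~y9) — ~y8 is true.
  7. (y4 \/ y5 \/ y9) — y9 is true.
  8. (~y4 \/ ~y8 \/ ~y3) — ~y8 is true.
  9. (y2 \/ ~y9 \/ y4) — y4 is true.
  10. (y7 \/ ~y9 \/ ~y1) — ~y1 is true.
  11. (y7 \/ y6 \/ y1) — y6 is true.
  12. (y5 \/ y4 \/ ~y7) — y4 is true.
  13. (~y3 \/ ~y8 \/ ~y7) — ~y8 is true.
  14. (~y2 \/ ~y9 \/ y3) — y3 is true.
  15. (y5 \/ y9 \/ y2) — y9 is true.
  16. (~y2 \/ y9 \/ ~y7) — ~y2 is true.
  17. (y3 \/ y5 \/ ~y4) — y3 is true.
  18. (y7 \/ y9 \/ ~y5) — y9 is true.
  19. (y7 \/ ~y9 \/ ~y5) — ~y5 is true.
  20. (y7 \/ ~y2 \/ y1) — ~y2 is true.
  21. (~y8 \/ y4 \/ y6) — ~y8 is true.
  22. (~y2 \/ ~y1 \/ y9) — y9 is true.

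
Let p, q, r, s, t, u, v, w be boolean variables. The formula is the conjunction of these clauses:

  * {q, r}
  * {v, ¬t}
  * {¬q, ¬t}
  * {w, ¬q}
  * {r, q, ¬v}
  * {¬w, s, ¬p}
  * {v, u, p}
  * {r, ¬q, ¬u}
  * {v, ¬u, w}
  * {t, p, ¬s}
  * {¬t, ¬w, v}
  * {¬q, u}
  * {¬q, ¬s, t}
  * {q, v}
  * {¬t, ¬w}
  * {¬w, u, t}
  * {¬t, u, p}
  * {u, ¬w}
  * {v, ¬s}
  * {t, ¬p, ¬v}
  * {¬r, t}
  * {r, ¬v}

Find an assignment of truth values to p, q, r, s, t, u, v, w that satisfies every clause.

p = True, q = False, r = True, s = True, t = True, u = False, v = True, w = False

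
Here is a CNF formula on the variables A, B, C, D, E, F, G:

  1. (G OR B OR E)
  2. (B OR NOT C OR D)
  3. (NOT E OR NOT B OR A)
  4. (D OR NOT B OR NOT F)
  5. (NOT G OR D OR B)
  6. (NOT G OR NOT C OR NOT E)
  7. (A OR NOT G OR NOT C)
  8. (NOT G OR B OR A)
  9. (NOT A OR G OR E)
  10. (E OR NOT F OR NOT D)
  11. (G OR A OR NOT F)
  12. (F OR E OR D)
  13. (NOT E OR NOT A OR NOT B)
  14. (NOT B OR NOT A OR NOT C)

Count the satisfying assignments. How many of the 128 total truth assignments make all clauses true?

17

Case analysis on B and A:
  B=1, A=1: remaining (C,D,E,F,G) ∈ {(0,1,0,0,1)} — 1.
  B=1, A=0: remaining (C,D,E,F,G) ∈ {(0,1,0,0,0); (0,1,0,0,1); (1,1,0,0,0)} — 3.
  B=0, A=1: 10 of the 32 assignments to (C,D,E,F,G) work.
  B=0, A=0: remaining (C,D,E,F,G) ∈ {(0,0,1,0,0); (0,1,1,0,0); (1,1,1,0,0)} — 3.
Total: 1 + 3 + 10 + 3 = 17.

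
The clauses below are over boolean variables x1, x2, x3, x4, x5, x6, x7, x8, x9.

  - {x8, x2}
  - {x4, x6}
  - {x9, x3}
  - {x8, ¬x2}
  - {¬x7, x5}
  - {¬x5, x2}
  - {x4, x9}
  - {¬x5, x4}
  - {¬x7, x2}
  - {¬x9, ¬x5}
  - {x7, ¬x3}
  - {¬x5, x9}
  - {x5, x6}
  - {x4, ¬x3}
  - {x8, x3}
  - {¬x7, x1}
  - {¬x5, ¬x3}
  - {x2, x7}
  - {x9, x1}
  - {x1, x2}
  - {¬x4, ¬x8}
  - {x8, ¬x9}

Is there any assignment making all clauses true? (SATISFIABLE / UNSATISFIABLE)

SATISFIABLE

x1 occurs only positively in the remaining clauses — set x1 = True.
Pure literal: x6 appears only positively; assign x6 = True.
Branch on x2: take x2 = True.
  then x8 is forced to True.
  then x4 is forced to False.
  then x9 is forced to True.
  then x5 is forced to False.
  then x7 is forced to False.
  then x3 is forced to False.
So x1 = 1, x2 = 1, x3 = 0, x4 = 0, x5 = 0, x6 = 1, x7 = 0, x8 = 1, x9 = 1 is a satisfying assignment.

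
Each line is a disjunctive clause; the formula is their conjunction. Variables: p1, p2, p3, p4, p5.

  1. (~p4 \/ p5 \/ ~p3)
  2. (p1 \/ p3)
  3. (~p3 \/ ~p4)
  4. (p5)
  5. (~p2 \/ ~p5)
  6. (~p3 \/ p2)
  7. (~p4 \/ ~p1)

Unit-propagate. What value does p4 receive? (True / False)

Unit clause (p5) sets p5 = True.
In (~p5 \/ ~p2), ~p5 is now false; ~p2 must hold, so p2 = False.
(~p3 \/ p2) with p2 = False leaves only ~p3, so p3 = False.
From (p1 \/ p3) and p3 = False: p1 = True.
In (~p4 \/ ~p1), ~p1 is now false; ~p4 must hold, so p4 = False.

False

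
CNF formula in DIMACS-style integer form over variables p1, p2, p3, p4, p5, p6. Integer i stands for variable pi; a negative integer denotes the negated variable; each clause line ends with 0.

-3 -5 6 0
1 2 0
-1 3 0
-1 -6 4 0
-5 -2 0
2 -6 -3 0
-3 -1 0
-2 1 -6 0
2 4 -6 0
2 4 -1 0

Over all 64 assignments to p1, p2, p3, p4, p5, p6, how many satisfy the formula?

Satisfying assignments:
  p1=0 p2=1 p3=0 p4=0 p5=0 p6=0
  p1=0 p2=1 p3=0 p4=1 p5=0 p6=0
  p1=0 p2=1 p3=1 p4=0 p5=0 p6=0
  p1=0 p2=1 p3=1 p4=1 p5=0 p6=0
Count: 4.

4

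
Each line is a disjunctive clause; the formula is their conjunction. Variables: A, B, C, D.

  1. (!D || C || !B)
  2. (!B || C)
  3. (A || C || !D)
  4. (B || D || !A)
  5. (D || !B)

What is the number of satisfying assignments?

Split on B, then D.
  B=1, D=1: remaining (A,C) ∈ {(0,1); (1,1)} — 2.
  B=1, D=0: a clause becomes empty — 0.
  B=0, D=1: remaining (A,C) ∈ {(0,1); (1,0); (1,1)} — 3.
  B=0, D=0: remaining (A,C) ∈ {(0,0); (0,1)} — 2.
Total: 2 + 0 + 3 + 2 = 7.

7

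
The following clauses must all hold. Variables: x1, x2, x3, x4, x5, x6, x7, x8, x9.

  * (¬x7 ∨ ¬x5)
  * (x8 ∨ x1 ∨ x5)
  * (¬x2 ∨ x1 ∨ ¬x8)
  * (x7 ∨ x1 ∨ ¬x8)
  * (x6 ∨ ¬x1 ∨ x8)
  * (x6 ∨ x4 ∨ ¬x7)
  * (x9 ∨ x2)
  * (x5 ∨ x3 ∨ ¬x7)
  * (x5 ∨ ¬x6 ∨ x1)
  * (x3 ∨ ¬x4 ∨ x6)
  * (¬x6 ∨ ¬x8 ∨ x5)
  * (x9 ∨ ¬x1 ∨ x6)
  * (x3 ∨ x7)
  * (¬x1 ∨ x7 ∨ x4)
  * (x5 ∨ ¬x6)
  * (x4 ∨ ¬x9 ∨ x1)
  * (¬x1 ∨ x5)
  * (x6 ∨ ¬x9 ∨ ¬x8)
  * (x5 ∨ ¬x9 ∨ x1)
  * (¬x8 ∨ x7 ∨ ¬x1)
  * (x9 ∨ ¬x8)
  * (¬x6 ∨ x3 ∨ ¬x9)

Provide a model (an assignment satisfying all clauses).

x1 = F, x2 = T, x3 = T, x4 = T, x5 = T, x6 = T, x7 = F, x8 = F, x9 = T

Check each clause:
  1. (¬x7 ∨ ¬x5) — ¬x7 is true.
  2. (x5 ∨ x1 ∨ x8) — x5 is true.
  3. (x1 ∨ ¬x2 ∨ ¬x8) — ¬x8 is true.
  4. (x7 ∨ x1 ∨ ¬x8) — ¬x8 is true.
  5. (x8 ∨ ¬x1 ∨ x6) — ¬x1 is true.
  6. (x6 ∨ x4 ∨ ¬x7) — ¬x7 is true.
  7. (x2 ∨ x9) — x9 is true.
  8. (x3 ∨ ¬x7 ∨ x5) — ¬x7 is true.
  9. (x5 ∨ ¬x6 ∨ x1) — x5 is true.
  10. (x3 ∨ x6 ∨ ¬x4) — x3 is true.
  11. (¬x6 ∨ x5 ∨ ¬x8) — ¬x8 is true.
  12. (x6 ∨ x9 ∨ ¬x1) — x9 is true.
  13. (x7 ∨ x3) — x3 is true.
  14. (x4 ∨ ¬x1 ∨ x7) — x4 is true.
  15. (¬x6 ∨ x5) — x5 is true.
  16. (¬x9 ∨ x1 ∨ x4) — x4 is true.
  17. (x5 ∨ ¬x1) — x5 is true.
  18. (x6 ∨ ¬x9 ∨ ¬x8) — ¬x8 is true.
  19. (x5 ∨ ¬x9 ∨ x1) — x5 is true.
  20. (¬x8 ∨ ¬x1 ∨ x7) — ¬x8 is true.
  21. (¬x8 ∨ x9) — ¬x8 is true.
  22. (¬x9 ∨ x3 ∨ ¬x6) — x3 is true.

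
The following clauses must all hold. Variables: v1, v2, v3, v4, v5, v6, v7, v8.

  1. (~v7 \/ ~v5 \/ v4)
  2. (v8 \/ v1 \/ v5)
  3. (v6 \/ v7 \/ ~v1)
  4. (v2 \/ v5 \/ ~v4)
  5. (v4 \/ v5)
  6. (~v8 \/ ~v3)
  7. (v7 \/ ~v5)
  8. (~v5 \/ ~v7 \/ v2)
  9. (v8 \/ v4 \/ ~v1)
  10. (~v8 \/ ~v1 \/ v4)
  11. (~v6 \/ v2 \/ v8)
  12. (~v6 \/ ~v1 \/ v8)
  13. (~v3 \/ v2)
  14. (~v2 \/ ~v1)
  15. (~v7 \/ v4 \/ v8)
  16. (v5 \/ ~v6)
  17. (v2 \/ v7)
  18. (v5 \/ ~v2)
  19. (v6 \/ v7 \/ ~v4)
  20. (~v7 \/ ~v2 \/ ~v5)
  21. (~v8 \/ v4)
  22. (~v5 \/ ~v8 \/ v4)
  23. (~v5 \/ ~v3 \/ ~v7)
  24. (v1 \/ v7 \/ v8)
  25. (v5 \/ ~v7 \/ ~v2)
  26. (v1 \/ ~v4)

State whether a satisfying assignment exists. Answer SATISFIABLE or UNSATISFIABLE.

UNSATISFIABLE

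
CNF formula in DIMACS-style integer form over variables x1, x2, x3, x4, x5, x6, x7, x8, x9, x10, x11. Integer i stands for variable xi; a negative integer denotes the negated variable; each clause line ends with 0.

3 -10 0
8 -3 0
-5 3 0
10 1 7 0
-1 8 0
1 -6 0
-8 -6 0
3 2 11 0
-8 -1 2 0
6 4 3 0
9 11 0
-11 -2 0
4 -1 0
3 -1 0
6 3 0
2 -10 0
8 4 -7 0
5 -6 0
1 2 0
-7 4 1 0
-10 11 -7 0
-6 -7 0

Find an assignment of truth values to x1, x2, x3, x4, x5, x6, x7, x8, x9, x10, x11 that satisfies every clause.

x1=False, x2=True, x3=True, x4=False, x5=False, x6=False, x7=False, x8=True, x9=True, x10=True, x11=False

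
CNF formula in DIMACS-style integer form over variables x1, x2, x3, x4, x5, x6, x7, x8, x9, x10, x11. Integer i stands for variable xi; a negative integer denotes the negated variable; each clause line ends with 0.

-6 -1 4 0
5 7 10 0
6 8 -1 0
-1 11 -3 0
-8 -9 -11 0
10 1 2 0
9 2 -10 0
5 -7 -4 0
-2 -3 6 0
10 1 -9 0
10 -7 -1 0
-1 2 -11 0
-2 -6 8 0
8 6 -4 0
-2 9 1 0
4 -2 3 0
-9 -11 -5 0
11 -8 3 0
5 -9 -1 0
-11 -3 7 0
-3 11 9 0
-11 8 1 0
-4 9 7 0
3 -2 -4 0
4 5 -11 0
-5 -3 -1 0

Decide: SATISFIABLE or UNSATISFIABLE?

Try x1 = False.
Try x2 = False.
  then x10 is forced to True.
  then x9 is forced to True.
Set x3 = True and propagate.
The remaining clauses are satisfied by x4 = False, x5 = True, x6 = False, x7 = False, x8 = True, x11 = False.
Every clause has at least one true literal under this assignment.
So x1=False, x2=False, x3=True, x4=False, x5=True, x6=False, x7=False, x8=True, x9=True, x10=True, x11=False is a satisfying assignment.

SATISFIABLE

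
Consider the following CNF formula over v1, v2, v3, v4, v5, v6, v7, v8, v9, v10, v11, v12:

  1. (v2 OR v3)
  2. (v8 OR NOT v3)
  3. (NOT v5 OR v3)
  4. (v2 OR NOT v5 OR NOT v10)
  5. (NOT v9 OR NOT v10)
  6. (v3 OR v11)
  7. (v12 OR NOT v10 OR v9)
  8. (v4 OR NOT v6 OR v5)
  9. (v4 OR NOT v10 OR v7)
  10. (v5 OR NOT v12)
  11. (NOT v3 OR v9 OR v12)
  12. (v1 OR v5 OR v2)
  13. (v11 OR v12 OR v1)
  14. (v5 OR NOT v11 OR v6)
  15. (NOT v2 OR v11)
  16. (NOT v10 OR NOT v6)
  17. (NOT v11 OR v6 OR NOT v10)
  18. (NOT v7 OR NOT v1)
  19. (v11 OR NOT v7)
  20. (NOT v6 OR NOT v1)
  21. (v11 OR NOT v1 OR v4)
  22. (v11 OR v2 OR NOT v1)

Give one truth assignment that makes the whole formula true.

v1 = False, v2 = False, v3 = True, v4 = True, v5 = True, v6 = False, v7 = False, v8 = True, v9 = True, v10 = False, v11 = True, v12 = False

Check each clause:
  1. (v3 OR v2) — v3 is true.
  2. (NOT v3 OR v8) — v8 is true.
  3. (NOT v5 OR v3) — v3 is true.
  4. (NOT v5 OR v2 OR NOT v10) — NOT v10 is true.
  5. (NOT v10 OR NOT v9) — NOT v10 is true.
  6. (v11 OR v3) — v11 is true.
  7. (v12 OR v9 OR NOT v10) — v9 is true.
  8. (v5 OR NOT v6 OR v4) — NOT v6 is true.
  9. (v7 OR NOT v10 OR v4) — v4 is true.
  10. (NOT v12 OR v5) — NOT v12 is true.
  11. (v9 OR NOT v3 OR v12) — v9 is true.
  12. (v2 OR v1 OR v5) — v5 is true.
  13. (v1 OR v12 OR v11) — v11 is true.
  14. (v6 OR v5 OR NOT v11) — v5 is true.
  15. (NOT v2 OR v11) — v11 is true.
  16. (NOT v10 OR NOT v6) — NOT v6 is true.
  17. (v6 OR NOT v10 OR NOT v11) — NOT v10 is true.
  18. (NOT v7 OR NOT v1) — NOT v7 is true.
  19. (v11 OR NOT v7) — NOT v7 is true.
  20. (NOT v6 OR NOT v1) — NOT v6 is true.
  21. (NOT v1 OR v11 OR v4) — v11 is true.
  22. (v2 OR NOT v1 OR v11) — v11 is true.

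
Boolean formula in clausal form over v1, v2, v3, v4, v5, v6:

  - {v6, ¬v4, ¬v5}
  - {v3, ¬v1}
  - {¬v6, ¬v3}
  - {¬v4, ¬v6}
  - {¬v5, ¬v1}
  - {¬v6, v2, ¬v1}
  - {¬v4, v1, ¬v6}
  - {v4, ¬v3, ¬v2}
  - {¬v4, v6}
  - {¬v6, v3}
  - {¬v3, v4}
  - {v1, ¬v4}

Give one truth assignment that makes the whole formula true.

v1 = False, v2 = False, v3 = False, v4 = False, v5 = False, v6 = False

Check each clause:
  1. {v6, ¬v5, ¬v4} — ¬v5 is true.
  2. {¬v1, v3} — ¬v1 is true.
  3. {¬v6, ¬v3} — ¬v6 is true.
  4. {¬v6, ¬v4} — ¬v6 is true.
  5. {¬v5, ¬v1} — ¬v5 is true.
  6. {v2, ¬v6, ¬v1} — ¬v6 is true.
  7. {¬v4, ¬v6, v1} — ¬v6 is true.
  8. {¬v2, v4, ¬v3} — ¬v3 is true.
  9. {¬v4, v6} — ¬v4 is true.
  10. {¬v6, v3} — ¬v6 is true.
  11. {v4, ¬v3} — ¬v3 is true.
  12. {v1, ¬v4} — ¬v4 is true.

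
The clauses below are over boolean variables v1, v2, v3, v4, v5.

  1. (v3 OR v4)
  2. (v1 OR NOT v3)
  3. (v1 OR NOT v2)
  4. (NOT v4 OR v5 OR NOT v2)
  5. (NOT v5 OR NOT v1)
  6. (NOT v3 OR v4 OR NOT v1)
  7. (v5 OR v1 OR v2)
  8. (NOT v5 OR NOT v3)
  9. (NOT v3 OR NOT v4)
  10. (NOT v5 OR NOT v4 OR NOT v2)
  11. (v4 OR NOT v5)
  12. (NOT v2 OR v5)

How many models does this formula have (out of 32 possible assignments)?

2

The models are:
  v1=0 v2=0 v3=0 v4=1 v5=1
  v1=1 v2=0 v3=0 v4=1 v5=0
Count: 2.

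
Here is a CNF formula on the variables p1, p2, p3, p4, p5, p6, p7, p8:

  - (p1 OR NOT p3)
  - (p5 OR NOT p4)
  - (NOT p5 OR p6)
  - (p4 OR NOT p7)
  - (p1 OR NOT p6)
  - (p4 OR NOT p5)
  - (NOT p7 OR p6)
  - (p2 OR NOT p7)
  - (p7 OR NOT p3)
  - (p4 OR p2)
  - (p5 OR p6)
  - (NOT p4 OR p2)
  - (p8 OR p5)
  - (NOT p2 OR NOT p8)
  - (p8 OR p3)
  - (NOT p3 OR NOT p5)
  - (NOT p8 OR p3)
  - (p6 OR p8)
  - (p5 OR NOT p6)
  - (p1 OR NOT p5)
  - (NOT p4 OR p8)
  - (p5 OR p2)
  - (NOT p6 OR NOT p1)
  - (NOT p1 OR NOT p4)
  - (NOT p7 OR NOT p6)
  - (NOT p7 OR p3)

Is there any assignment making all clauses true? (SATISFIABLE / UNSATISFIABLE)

UNSATISFIABLE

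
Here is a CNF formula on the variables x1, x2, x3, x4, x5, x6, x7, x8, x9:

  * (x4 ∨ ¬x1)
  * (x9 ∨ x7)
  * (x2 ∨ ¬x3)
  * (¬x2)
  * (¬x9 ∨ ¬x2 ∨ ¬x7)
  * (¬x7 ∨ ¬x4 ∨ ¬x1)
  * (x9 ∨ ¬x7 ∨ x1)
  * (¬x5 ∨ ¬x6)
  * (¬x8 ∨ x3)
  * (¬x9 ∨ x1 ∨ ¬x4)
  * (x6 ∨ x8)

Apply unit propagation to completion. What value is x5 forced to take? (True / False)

False

(¬x2) is a unit clause: x2 = False.
(¬x3 ∨ x2) with x2 = False leaves only ¬x3, so x3 = False.
(x3 ∨ ¬x8) with x3 = False leaves only ¬x8, so x8 = False.
(x8 ∨ x6) with x8 = False leaves only x6, so x6 = True.
From (¬x6 ∨ ¬x5) and x6 = True: x5 = False.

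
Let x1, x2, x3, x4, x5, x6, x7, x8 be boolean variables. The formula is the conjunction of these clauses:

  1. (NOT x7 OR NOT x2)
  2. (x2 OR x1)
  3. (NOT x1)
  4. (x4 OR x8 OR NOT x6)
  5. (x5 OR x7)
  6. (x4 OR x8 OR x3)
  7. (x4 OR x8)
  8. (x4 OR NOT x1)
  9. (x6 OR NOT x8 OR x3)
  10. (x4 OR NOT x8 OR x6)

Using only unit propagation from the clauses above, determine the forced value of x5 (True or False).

Unit clause (NOT x1) sets x1 = False.
In (x2 OR x1), x1 is now false; x2 must hold, so x2 = True.
(NOT x7 OR NOT x2): since x2 = True, the clause reduces to (NOT x7). x7 = False.
From (x5 OR x7) and x7 = False: x5 = True.

True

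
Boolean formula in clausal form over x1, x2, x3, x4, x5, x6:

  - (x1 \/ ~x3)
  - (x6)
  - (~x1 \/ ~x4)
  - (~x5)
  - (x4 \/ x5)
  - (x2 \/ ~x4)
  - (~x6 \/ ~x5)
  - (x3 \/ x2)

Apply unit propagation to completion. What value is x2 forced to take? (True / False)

True

(x6) stands alone — x6 = True.
Unit clause (~x5) sets x5 = False.
In (x5 \/ x4), x5 is now false; x4 must hold, so x4 = True.
(~x1 \/ ~x4): since x4 = True, the clause reduces to (~x1). x1 = False.
From (x1 \/ ~x3) and x1 = False: x3 = False.
(x2 \/ ~x4): since x4 = True, the clause reduces to (x2). x2 = True.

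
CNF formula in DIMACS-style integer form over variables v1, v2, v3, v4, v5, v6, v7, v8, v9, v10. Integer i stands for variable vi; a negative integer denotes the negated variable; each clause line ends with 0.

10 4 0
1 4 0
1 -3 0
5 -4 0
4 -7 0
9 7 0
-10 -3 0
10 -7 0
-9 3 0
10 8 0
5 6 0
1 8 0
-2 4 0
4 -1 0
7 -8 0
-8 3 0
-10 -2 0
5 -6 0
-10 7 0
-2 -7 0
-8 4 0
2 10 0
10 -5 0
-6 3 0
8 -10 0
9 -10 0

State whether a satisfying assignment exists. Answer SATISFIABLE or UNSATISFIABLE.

v10 = True:
  propagation gives v3=False, v9=False; an empty clause results — contradiction.
v10 = False:
  propagation gives v4=True, v5=True; an empty clause results — contradiction.
Every branch closes, so no satisfying assignment exists.

UNSATISFIABLE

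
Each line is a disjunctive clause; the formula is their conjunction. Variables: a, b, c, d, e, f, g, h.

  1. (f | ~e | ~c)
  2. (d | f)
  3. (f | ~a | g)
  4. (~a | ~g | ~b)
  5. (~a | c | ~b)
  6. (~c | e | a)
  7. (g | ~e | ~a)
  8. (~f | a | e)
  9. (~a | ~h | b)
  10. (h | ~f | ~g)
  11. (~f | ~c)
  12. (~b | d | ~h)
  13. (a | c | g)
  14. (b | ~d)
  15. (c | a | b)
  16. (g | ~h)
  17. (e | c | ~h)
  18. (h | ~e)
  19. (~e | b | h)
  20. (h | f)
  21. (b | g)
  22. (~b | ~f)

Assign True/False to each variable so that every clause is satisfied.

a=F  b=T  c=F  d=T  e=T  f=F  g=T  h=T

Check each clause:
  1. (~c | ~e | f) — ~c is true.
  2. (d | f) — d is true.
  3. (f | g | ~a) — ~a is true.
  4. (~a | ~g | ~b) — ~a is true.
  5. (~b | ~a | c) — ~a is true.
  6. (~c | e | a) — e is true.
  7. (~a | ~e | g) — ~a is true.
  8. (a | e | ~f) — ~f is true.
  9. (~a | b | ~h) — b is true.
  10. (~f | ~g | h) — h is true.
  11. (~f | ~c) — ~f is true.
  12. (~b | d | ~h) — d is true.
  13. (c | g | a) — g is true.
  14. (~d | b) — b is true.
  15. (b | c | a) — b is true.
  16. (g | ~h) — g is true.
  17. (~h | c | e) — e is true.
  18. (~e | h) — h is true.
  19. (b | ~e | h) — h is true.
  20. (f | h) — h is true.
  21. (b | g) — b is true.
  22. (~f | ~b) — ~f is true.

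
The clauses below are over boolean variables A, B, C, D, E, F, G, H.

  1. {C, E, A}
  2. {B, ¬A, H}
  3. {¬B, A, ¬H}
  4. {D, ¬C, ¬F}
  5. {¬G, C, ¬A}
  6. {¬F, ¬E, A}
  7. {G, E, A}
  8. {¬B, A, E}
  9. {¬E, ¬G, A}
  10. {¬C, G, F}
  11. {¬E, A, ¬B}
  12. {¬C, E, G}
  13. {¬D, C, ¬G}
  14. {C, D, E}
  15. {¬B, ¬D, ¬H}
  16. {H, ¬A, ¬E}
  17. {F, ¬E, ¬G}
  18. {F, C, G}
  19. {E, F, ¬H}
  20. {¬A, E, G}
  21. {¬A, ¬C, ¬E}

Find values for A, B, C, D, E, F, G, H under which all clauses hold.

A=F  B=F  C=T  D=T  E=F  F=T  G=T  H=T

Try A = False.
For the remaining variables, B = False, C = True, D = True, E = False, F = True, G = True, H = True works.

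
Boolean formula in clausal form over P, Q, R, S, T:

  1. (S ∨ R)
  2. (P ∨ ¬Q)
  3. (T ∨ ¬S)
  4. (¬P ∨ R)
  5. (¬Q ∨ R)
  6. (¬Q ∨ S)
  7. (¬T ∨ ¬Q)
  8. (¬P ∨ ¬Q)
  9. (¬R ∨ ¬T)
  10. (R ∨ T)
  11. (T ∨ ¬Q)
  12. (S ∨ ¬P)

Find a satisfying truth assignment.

Q occurs only negated in the remaining clauses — set Q = False.
Set P = False and propagate.
Set R = False and propagate.
  then S is forced to True.
  then T is forced to True.

P=False  Q=False  R=False  S=True  T=True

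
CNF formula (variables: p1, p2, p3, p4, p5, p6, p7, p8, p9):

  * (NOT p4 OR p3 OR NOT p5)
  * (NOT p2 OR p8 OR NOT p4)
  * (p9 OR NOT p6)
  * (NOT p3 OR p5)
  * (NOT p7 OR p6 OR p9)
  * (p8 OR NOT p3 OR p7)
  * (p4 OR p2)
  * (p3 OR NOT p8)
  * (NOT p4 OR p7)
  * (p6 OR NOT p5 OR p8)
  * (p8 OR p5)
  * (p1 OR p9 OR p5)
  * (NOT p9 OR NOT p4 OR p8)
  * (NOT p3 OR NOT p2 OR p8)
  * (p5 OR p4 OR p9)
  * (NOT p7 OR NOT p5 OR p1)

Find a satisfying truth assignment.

p1 = F, p2 = T, p3 = F, p4 = F, p5 = T, p6 = T, p7 = F, p8 = F, p9 = T

Branch on p1: take p1 = False.
For the remaining variables, p2 = True, p3 = False, p4 = False, p5 = True, p6 = True, p7 = False, p8 = False, p9 = True works.
Every clause has at least one true literal under this assignment.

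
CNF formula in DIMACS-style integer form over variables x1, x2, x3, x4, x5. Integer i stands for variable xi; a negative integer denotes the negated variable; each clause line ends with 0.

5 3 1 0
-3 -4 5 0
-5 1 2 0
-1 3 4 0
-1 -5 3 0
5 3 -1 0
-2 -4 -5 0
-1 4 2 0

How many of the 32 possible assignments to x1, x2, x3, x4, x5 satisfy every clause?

7

Satisfying assignments:
  x1=0 x2=0 x3=1 x4=0 x5=0
  x1=0 x2=1 x3=0 x4=0 x5=1
  x1=0 x2=1 x3=1 x4=0 x5=0
  x1=0 x2=1 x3=1 x4=0 x5=1
  x1=1 x2=0 x3=1 x4=1 x5=1
  x1=1 x2=1 x3=1 x4=0 x5=0
  x1=1 x2=1 x3=1 x4=0 x5=1
That's 7 in total.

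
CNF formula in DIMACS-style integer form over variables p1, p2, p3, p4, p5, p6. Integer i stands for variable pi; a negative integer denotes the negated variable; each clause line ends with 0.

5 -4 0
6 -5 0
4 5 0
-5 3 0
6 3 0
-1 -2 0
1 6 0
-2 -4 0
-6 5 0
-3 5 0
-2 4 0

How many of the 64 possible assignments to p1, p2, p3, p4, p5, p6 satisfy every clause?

4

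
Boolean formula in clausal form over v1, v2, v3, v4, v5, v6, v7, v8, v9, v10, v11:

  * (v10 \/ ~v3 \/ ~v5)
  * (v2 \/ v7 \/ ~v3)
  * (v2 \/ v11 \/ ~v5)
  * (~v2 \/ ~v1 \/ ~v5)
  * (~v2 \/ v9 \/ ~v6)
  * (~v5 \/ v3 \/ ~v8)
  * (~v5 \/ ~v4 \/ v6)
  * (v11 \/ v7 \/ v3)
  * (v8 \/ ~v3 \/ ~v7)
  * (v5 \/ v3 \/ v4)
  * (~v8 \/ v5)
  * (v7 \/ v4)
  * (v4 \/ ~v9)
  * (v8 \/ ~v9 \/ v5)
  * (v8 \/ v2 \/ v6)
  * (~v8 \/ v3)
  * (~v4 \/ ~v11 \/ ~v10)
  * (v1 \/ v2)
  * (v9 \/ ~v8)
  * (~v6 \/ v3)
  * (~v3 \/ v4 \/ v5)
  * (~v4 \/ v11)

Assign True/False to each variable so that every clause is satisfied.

v1 = T  v2 = T  v3 = T  v4 = T  v5 = F  v6 = F  v7 = F  v8 = F  v9 = F  v10 = F  v11 = T

Branch on v1: take v1 = True.
The remaining clauses are satisfied by v2 = True, v3 = True, v4 = True, v5 = False, v6 = False, v7 = False, v8 = False, v9 = False, v10 = False, v11 = True.
Every clause has at least one true literal under this assignment.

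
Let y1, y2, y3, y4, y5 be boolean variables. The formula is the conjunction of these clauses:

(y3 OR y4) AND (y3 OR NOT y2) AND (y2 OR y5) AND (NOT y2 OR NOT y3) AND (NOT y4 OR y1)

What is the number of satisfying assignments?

Satisfying assignments:
  y1=0 y2=0 y3=1 y4=0 y5=1
  y1=1 y2=0 y3=0 y4=1 y5=1
  y1=1 y2=0 y3=1 y4=0 y5=1
  y1=1 y2=0 y3=1 y4=1 y5=1
That's 4 in total.

4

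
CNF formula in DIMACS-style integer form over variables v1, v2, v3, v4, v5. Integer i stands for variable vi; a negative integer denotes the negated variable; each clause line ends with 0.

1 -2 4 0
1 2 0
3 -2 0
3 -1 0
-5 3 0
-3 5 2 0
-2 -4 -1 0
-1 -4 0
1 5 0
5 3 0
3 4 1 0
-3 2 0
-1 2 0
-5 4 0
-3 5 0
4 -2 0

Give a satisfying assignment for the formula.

v1=0, v2=1, v3=1, v4=1, v5=1

Check each clause:
  1. (¬v2 ∨ v4 ∨ v1) — v4 is true.
  2. (v2 ∨ v1) — v2 is true.
  3. (v3 ∨ ¬v2) — v3 is true.
  4. (¬v1 ∨ v3) — v3 is true.
  5. (v3 ∨ ¬v5) — v3 is true.
  6. (¬v3 ∨ v2 ∨ v5) — v2 is true.
  7. (¬v2 ∨ ¬v4 ∨ ¬v1) — ¬v1 is true.
  8. (¬v1 ∨ ¬v4) — ¬v1 is true.
  9. (v1 ∨ v5) — v5 is true.
  10. (v5 ∨ v3) — v3 is true.
  11. (v4 ∨ v3 ∨ v1) — v3 is true.
  12. (v2 ∨ ¬v3) — v2 is true.
  13. (¬v1 ∨ v2) — v2 is true.
  14. (v4 ∨ ¬v5) — v4 is true.
  15. (¬v3 ∨ v5) — v5 is true.
  16. (¬v2 ∨ v4) — v4 is true.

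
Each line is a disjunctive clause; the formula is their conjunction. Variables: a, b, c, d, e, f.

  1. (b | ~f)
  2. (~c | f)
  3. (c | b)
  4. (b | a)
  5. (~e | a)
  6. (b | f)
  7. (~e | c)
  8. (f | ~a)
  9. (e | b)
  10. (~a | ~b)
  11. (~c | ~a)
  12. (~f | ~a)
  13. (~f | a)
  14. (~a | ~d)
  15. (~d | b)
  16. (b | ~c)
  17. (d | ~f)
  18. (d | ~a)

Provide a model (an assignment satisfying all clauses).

Branch on a: take a = False.
  then b is forced to True.
  then e is forced to False.
  then f is forced to False.
  then c is forced to False.
d is now unconstrained; take d = False.

a=F  b=T  c=F  d=F  e=F  f=F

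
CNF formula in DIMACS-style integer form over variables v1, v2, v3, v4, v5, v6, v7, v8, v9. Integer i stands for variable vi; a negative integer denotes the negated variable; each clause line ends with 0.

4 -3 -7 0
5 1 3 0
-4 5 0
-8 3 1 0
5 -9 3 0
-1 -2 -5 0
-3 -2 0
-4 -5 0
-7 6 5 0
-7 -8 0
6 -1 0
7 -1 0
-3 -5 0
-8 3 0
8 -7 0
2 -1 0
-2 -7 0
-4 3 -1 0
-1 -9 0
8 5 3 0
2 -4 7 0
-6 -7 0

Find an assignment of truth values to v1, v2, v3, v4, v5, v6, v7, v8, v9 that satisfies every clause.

v1=F, v2=F, v3=F, v4=F, v5=T, v6=T, v7=F, v8=F, v9=F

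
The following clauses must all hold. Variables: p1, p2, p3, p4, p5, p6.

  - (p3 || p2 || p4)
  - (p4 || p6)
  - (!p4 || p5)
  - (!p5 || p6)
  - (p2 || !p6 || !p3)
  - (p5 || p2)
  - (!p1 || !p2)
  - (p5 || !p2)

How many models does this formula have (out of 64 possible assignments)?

Satisfying assignments:
  p1=0 p2=0 p3=0 p4=1 p5=1 p6=1
  p1=0 p2=1 p3=0 p4=0 p5=1 p6=1
  p1=0 p2=1 p3=0 p4=1 p5=1 p6=1
  p1=0 p2=1 p3=1 p4=0 p5=1 p6=1
  p1=0 p2=1 p3=1 p4=1 p5=1 p6=1
  p1=1 p2=0 p3=0 p4=1 p5=1 p6=1
That's 6 in total.

6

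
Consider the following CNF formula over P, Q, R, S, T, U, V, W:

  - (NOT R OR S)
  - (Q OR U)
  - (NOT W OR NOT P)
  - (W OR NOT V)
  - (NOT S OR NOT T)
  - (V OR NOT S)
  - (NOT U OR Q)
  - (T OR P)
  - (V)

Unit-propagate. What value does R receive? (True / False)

(V) stands alone — V = True.
(W OR NOT V): since V = True, the clause reduces to (W). W = True.
(NOT P OR NOT W) with W = True leaves only NOT P, so P = False.
In (T OR P), P is now false; T must hold, so T = True.
(NOT T OR NOT S) with T = True leaves only NOT S, so S = False.
In (S OR NOT R), S is now false; NOT R must hold, so R = False.

False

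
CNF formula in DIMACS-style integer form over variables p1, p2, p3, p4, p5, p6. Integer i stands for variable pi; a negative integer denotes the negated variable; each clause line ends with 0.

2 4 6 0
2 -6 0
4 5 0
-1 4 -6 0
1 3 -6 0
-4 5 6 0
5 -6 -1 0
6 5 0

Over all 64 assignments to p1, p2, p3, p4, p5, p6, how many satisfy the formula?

Split on p6, then p4.
  p6=1, p4=1: remaining (p1,p2,p3,p5) ∈ {(0,1,1,0); (0,1,1,1); (1,1,0,1); (1,1,1,1)} — 4.
  p6=1, p4=0: remaining (p1,p2,p3,p5) ∈ {(0,1,1,1)} — 1.
  p6=0, p4=1: forces p5=1; p1, p2, p3 free → 2^3 = 8.
  p6=0, p4=0: remaining (p1,p2,p3,p5) ∈ {(0,1,0,1); (0,1,1,1); (1,1,0,1); (1,1,1,1)} — 4.
Total: 4 + 1 + 8 + 4 = 17.

17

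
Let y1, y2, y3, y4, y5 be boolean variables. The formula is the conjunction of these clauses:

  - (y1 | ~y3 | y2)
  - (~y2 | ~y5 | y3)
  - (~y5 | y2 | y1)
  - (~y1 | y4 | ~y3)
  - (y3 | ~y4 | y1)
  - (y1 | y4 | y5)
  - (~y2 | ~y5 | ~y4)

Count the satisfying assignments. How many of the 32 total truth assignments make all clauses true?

11

Split on y1, then y2.
  y1=1, y2=1: remaining (y3,y4,y5) ∈ {(0,0,0); (0,1,0); (1,1,0)} — 3.
  y1=1, y2=0: y5 free; 3 ways for (y3,y4) × 2^1 = 6.
  y1=0, y2=1: remaining (y3,y4,y5) ∈ {(1,0,1); (1,1,0)} — 2.
  y1=0, y2=0: a clause becomes empty — 0.
Total: 3 + 6 + 2 + 0 = 11.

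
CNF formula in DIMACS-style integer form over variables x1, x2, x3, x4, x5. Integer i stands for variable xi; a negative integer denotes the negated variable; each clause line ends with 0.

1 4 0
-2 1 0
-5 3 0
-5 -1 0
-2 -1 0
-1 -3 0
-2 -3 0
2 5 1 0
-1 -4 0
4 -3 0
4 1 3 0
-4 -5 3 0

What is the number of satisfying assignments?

2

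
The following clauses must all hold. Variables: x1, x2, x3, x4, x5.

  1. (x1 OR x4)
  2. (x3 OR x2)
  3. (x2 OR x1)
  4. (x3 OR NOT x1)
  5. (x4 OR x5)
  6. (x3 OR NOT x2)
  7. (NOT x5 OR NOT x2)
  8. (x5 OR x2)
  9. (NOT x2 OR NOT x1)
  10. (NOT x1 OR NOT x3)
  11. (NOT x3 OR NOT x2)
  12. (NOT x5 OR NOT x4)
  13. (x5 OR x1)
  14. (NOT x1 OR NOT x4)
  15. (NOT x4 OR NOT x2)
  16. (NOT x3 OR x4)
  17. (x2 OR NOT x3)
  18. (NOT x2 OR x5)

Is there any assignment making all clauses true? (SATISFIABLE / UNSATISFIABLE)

UNSATISFIABLE

x2 = True:
  propagation gives x3=True; an empty clause results — contradiction.
x2 = False:
  propagation gives x3=True; an empty clause results — contradiction.
Every branch closes, so no satisfying assignment exists.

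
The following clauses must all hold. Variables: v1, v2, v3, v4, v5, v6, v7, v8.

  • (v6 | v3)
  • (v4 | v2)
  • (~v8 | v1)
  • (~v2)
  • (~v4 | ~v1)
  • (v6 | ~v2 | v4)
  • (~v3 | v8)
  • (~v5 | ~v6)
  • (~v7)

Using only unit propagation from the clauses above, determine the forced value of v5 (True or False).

(~v2) is a unit clause: v2 = False.
In (v2 | v4), v2 is now false; v4 must hold, so v4 = True.
(~v1 | ~v4): since v4 = True, the clause reduces to (~v1). v1 = False.
(v1 | ~v8): since v1 = False, the clause reduces to (~v8). v8 = False.
From (v8 | ~v3) and v8 = False: v3 = False.
(v6 | v3) with v3 = False leaves only v6, so v6 = True.
(~v5 | ~v6) with v6 = True leaves only ~v5, so v5 = False.

False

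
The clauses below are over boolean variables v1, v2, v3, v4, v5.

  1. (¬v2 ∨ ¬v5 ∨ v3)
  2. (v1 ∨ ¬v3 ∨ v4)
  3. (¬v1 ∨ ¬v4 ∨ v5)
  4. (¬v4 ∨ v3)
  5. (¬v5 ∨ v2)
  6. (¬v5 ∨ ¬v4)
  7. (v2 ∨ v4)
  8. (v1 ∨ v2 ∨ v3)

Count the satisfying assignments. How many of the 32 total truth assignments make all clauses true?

Satisfying assignments:
  v1=0 v2=0 v3=1 v4=1 v5=0
  v1=0 v2=1 v3=0 v4=0 v5=0
  v1=0 v2=1 v3=1 v4=1 v5=0
  v1=1 v2=1 v3=0 v4=0 v5=0
  v1=1 v2=1 v3=1 v4=0 v5=0
  v1=1 v2=1 v3=1 v4=0 v5=1
That's 6 in total.

6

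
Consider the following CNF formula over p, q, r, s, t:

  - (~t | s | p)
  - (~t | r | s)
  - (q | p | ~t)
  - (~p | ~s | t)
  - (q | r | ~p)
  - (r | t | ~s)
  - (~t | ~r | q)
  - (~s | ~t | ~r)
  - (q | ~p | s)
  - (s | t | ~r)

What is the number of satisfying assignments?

8

Split on t, then s.
  t=T, s=T: remaining (p,q,r) ∈ {(F,T,F); (T,T,F)} — 2.
  t=T, s=F: remaining (p,q,r) ∈ {(T,T,T)} — 1.
  t=F, s=T: remaining (p,q,r) ∈ {(F,F,T); (F,T,T)} — 2.
  t=F, s=F: remaining (p,q,r) ∈ {(F,F,F); (F,T,F); (T,T,F)} — 3.
Total: 2 + 1 + 2 + 3 = 8.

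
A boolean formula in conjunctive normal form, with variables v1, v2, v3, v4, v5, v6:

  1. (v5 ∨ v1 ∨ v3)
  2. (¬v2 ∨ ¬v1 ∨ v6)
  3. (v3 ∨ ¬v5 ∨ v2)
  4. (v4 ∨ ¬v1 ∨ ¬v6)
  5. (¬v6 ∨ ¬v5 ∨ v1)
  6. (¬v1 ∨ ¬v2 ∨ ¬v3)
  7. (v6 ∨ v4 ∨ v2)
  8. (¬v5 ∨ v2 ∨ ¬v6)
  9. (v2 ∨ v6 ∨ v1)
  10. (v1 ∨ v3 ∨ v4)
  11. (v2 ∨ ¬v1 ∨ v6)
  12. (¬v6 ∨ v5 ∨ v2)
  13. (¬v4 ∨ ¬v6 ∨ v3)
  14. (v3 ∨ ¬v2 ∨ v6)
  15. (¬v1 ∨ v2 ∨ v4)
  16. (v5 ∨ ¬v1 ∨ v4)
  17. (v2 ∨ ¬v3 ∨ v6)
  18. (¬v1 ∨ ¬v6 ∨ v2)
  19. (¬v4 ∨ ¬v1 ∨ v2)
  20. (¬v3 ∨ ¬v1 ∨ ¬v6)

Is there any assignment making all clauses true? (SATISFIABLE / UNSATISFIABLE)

SATISFIABLE

Branch on v1: take v1 = False.
Set v2 = True and propagate.
The remaining clauses are satisfied by v3 = True, v4 = True, v5 = False, v6 = True.
Every clause has at least one true literal under this assignment.
So v1=F, v2=T, v3=T, v4=T, v5=F, v6=T is a satisfying assignment.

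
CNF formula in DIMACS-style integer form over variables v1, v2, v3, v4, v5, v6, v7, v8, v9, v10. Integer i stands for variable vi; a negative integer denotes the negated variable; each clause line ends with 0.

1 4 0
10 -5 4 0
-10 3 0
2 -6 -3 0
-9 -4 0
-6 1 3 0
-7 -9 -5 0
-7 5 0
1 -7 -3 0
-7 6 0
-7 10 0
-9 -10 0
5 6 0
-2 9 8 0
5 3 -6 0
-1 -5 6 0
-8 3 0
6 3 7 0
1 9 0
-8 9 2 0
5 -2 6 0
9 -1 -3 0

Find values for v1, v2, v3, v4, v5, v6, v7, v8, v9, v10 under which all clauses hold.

Try v1 = True.
Try v2 = False.
Try v3 = False.
  then v10 is forced to False.
  then v7 is forced to False.
  then v8 is forced to False.
  then v6 is forced to True.
  then v5 is forced to True.
  then v4 is forced to True.
  then v9 is forced to False.
Check each clause:
  1. (v1 ∨ v4) — v1 is true.
  2. (¬v5 ∨ v10 ∨ v4) — v4 is true.
  3. (v3 ∨ ¬v10) — ¬v10 is true.
  4. (v2 ∨ ¬v3 ∨ ¬v6) — ¬v3 is true.
  5. (¬v9 ∨ ¬v4) — ¬v9 is true.
  6. (¬v6 ∨ v3 ∨ v1) — v1 is true.
  7. (¬v7 ∨ ¬v9 ∨ ¬v5) — ¬v7 is true.
  8. (v5 ∨ ¬v7) — ¬v7 is true.
  9. (¬v7 ∨ ¬v3 ∨ v1) — v1 is true.
  10. (v6 ∨ ¬v7) — ¬v7 is true.
  11. (¬v7 ∨ v10) — ¬v7 is true.
  12. (¬v10 ∨ ¬v9) — ¬v10 is true.
  13. (v5 ∨ v6) — v5 is true.
  14. (v8 ∨ ¬v2 ∨ v9) — ¬v2 is true.
  15. (v5 ∨ ¬v6 ∨ v3) — v5 is true.
  16. (¬v1 ∨ v6 ∨ ¬v5) — v6 is true.
  17. (v3 ∨ ¬v8) — ¬v8 is true.
  18. (v6 ∨ v3 ∨ v7) — v6 is true.
  19. (v9 ∨ v1) — v1 is true.
  20. (v2 ∨ v9 ∨ ¬v8) — ¬v8 is true.
  21. (¬v2 ∨ v6 ∨ v5) — v5 is true.
  22. (v9 ∨ ¬v3 ∨ ¬v1) — ¬v3 is true.

v1=True, v2=False, v3=False, v4=True, v5=True, v6=True, v7=False, v8=False, v9=False, v10=False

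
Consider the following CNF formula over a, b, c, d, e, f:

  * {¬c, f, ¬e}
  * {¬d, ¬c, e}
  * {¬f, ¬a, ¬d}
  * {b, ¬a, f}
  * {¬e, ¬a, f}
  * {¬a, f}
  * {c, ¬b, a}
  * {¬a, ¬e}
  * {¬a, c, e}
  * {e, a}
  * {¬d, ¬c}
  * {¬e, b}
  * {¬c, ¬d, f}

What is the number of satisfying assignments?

Satisfying assignments:
  a=F b=T c=T d=F e=T f=T
  a=T b=F c=T d=F e=F f=T
  a=T b=T c=T d=F e=F f=T
Count: 3.

3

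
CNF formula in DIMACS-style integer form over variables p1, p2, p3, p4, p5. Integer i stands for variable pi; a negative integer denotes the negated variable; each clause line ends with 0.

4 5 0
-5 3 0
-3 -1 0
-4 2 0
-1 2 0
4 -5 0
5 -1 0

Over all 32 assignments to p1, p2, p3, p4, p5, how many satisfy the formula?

The models are:
  p1=F p2=T p3=F p4=T p5=F
  p1=F p2=T p3=T p4=T p5=F
  p1=F p2=T p3=T p4=T p5=T
Count: 3.

3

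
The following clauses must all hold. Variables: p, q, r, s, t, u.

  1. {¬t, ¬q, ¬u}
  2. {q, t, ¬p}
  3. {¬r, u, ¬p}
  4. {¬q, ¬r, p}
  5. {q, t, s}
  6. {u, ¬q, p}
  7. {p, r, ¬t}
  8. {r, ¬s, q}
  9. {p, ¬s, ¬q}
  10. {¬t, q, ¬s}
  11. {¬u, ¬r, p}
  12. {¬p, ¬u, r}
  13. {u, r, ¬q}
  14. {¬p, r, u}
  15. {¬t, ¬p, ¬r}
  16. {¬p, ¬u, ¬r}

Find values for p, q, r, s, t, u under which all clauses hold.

p=F, q=F, r=T, s=T, t=F, u=F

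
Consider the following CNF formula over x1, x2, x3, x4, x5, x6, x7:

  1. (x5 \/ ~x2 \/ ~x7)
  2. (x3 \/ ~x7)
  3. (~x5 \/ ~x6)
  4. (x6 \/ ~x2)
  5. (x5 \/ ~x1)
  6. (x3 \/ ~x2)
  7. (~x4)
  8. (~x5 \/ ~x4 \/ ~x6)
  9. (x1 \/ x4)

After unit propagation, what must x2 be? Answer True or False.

False

Unit clause (~x4) sets x4 = False.
(x1 \/ x4) with x4 = False leaves only x1, so x1 = True.
From (~x1 \/ x5) and x1 = True: x5 = True.
In (~x6 \/ ~x5), ~x5 is now false; ~x6 must hold, so x6 = False.
In (x6 \/ ~x2), x6 is now false; ~x2 must hold, so x2 = False.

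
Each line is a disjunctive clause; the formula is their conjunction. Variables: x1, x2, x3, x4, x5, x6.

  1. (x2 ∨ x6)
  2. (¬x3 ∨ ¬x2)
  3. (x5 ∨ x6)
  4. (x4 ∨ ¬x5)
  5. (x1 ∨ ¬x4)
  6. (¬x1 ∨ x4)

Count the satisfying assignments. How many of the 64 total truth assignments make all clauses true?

10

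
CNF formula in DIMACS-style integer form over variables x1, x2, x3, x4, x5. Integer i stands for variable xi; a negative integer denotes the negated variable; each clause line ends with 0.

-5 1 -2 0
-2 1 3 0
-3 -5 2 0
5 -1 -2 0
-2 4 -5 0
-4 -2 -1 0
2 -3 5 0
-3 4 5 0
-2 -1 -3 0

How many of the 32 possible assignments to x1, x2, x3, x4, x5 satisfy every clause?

9

Split on x2, then x5.
  x2=1, x5=1: a clause becomes empty — 0.
  x2=1, x5=0: remaining (x1,x3,x4) ∈ {(0,1,1)} — 1.
  x2=0, x5=1: remaining (x1,x3,x4) ∈ {(0,0,0); (0,0,1); (1,0,0); (1,0,1)} — 4.
  x2=0, x5=0: remaining (x1,x3,x4) ∈ {(0,0,0); (0,0,1); (1,0,0); (1,0,1)} — 4.
Total: 0 + 1 + 4 + 4 = 9.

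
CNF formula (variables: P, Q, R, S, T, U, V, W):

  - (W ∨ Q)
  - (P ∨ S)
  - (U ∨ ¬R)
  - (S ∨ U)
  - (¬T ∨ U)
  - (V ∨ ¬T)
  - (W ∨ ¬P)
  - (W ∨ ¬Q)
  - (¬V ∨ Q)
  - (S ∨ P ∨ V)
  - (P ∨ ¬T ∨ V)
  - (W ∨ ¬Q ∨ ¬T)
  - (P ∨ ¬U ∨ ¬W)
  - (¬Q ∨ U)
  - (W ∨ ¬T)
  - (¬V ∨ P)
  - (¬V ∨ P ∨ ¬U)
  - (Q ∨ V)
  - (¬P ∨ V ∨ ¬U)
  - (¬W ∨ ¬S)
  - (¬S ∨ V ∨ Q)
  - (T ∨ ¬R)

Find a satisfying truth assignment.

P=True  Q=True  R=True  S=False  T=True  U=True  V=True  W=True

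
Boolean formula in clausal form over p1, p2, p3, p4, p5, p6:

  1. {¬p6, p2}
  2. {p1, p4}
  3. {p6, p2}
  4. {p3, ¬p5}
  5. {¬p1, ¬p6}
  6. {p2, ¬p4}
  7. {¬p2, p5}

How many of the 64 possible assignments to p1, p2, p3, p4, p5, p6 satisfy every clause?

The models are:
  p1=F p2=T p3=T p4=T p5=T p6=F
  p1=F p2=T p3=T p4=T p5=T p6=T
  p1=T p2=T p3=T p4=F p5=T p6=F
  p1=T p2=T p3=T p4=T p5=T p6=F
Count: 4.

4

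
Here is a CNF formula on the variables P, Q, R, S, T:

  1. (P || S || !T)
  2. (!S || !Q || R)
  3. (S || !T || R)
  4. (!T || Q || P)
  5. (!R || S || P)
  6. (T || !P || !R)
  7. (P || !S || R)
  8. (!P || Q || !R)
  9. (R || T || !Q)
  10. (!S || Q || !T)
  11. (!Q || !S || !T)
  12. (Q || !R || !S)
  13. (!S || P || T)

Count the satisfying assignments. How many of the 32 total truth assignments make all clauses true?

4

The models are:
  P=F Q=F R=F S=F T=F
  P=T Q=F R=F S=F T=F
  P=T Q=F R=F S=T T=F
  P=T Q=T R=T S=F T=T
Count: 4.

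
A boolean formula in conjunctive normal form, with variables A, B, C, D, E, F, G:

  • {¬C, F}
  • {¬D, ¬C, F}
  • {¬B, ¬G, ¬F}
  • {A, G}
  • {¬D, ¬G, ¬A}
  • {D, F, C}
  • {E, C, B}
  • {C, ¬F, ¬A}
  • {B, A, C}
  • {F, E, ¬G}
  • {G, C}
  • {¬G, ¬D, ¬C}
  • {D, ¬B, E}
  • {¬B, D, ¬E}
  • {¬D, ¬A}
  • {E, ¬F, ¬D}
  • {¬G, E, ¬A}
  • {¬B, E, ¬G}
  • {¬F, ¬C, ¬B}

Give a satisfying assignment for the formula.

Try A = True.
  then D is forced to False.
Branch on B: take B = False.
Try C = True.
  then F is forced to True.
For the remaining variables, E = True, G = True works.

A=True  B=False  C=True  D=False  E=True  F=True  G=True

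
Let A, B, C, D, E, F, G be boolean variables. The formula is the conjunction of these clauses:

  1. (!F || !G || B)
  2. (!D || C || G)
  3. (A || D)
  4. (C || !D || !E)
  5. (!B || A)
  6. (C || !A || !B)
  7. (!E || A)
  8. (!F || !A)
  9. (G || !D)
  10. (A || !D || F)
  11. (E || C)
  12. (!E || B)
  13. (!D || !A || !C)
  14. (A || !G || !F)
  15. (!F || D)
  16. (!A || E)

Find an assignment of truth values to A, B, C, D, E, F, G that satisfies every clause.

A = T, B = T, C = T, D = F, E = T, F = F, G = T

Try A = True.
  then F is forced to False.
  then E is forced to True.
  then B is forced to True.
  then C is forced to True.
  then D is forced to False.
G is now unconstrained; take G = True.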